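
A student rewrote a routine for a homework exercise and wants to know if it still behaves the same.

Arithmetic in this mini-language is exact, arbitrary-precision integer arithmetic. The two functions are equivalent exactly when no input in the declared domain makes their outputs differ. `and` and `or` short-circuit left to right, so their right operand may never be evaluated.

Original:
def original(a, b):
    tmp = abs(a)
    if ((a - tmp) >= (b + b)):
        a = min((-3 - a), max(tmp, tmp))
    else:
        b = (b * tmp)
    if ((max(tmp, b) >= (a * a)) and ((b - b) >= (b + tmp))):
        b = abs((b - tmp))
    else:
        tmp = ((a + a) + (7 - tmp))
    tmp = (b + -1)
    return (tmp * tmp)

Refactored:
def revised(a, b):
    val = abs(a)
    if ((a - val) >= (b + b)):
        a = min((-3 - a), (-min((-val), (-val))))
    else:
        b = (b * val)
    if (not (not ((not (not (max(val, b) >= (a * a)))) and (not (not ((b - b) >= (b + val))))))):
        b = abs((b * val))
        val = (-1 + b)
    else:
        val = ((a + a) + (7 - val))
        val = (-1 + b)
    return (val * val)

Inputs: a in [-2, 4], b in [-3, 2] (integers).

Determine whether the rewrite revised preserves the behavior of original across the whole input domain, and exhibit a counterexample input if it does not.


At a=-2, b=-3: original gives 16, revised gives 25.
verdict: not equivalent; witness: a=-2, b=-3


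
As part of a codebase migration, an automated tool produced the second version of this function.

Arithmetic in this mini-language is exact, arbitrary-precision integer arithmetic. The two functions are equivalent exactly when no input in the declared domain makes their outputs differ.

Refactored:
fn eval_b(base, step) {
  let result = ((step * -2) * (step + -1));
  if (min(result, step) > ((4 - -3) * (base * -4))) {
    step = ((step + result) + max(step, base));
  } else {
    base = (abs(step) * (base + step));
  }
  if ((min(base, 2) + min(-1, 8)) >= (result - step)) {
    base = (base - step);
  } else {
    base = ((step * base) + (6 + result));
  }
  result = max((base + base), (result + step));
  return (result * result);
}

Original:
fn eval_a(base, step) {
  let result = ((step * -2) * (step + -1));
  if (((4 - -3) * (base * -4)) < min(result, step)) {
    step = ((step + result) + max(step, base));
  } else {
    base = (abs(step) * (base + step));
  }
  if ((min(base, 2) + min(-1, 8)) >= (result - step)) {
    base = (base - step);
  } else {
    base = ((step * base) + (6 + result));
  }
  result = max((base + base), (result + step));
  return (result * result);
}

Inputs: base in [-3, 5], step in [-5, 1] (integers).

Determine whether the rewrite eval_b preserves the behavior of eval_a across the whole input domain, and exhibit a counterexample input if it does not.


Reading the diff, among the changes: comparison usage differs.
As a probe, take base=3, step=-1: eval_a runs result becomes -4; next (((4 - -3) * (base * -4)) < min(result, step)) evaluates to true; next step becomes -2; next ((min(base, 2) + min(-1, 8)) >= (result - step)) evaluates to true; next base becomes 5; next result becomes 10; next final value 100; eval_b runs result becomes -4; next (min(result, step) > ((4 - -3) * (base * -4))) evaluates to true; next step becomes -2; next ((min(base, 2) + min(-1, 8)) >= (result - step)) evaluates to true; next base becomes 5; next result becomes 10; next final value 100; both end at 100.
Checked all 63 inputs in the declared domain: the outputs agree on every one.
verdict: equivalent


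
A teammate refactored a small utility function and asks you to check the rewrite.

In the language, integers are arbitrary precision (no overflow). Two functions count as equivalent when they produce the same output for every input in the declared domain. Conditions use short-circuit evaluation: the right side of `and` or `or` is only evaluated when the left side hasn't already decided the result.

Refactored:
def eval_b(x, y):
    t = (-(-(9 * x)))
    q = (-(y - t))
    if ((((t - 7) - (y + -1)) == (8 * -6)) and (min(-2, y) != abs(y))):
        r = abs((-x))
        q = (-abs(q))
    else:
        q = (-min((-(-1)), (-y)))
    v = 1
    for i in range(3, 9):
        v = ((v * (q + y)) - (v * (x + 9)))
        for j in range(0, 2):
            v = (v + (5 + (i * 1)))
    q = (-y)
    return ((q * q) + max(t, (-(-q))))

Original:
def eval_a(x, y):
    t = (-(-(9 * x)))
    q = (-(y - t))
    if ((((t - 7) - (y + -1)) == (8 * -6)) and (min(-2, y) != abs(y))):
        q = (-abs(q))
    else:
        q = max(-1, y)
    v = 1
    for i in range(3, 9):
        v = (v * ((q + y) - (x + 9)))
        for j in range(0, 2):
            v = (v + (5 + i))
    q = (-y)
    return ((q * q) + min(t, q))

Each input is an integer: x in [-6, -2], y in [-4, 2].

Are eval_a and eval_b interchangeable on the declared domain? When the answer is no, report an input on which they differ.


Input x=-6, y=-4: -38 from eval_a versus 20 from eval_b.
verdict: not equivalent; witness: x=-6, y=-4


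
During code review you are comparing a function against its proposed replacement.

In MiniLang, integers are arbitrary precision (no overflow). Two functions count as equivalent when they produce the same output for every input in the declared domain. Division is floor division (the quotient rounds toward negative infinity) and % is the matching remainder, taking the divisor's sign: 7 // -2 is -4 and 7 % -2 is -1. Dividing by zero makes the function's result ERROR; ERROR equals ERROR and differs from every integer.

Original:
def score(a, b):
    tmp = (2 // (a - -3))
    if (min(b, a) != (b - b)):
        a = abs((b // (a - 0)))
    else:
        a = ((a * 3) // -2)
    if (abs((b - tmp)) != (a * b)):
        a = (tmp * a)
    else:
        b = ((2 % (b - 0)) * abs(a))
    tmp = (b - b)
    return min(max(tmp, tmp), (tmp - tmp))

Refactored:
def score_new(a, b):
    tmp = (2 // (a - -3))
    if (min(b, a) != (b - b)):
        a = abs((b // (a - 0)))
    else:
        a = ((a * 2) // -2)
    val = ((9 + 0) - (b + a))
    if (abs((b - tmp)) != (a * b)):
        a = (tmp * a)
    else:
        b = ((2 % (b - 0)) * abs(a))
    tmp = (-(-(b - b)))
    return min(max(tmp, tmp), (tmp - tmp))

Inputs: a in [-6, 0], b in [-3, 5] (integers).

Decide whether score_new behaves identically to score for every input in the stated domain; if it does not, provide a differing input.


Although `3` became `2`, no input in the stated domain can expose it; all 63 inputs agree.
verdict: equivalent


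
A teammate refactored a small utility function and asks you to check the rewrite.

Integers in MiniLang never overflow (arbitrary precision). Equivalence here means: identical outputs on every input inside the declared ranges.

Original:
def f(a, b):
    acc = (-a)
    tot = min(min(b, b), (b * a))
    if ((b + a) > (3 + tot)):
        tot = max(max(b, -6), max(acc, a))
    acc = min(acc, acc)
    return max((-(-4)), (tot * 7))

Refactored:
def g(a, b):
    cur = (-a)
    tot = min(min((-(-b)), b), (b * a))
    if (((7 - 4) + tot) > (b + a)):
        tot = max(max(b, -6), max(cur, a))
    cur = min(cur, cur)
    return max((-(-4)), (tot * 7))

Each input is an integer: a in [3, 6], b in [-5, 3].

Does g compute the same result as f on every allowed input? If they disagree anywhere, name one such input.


Consider the input a=3, b=-5.
f: acc becomes -3; next tot becomes -15; next ((b + a) > (3 + tot)) evaluates to true; next tot becomes 3; next acc becomes -3; next final value 21
g: cur becomes -3; next tot becomes -15; next (((7 - 4) + tot) > (b + a)) evaluates to false; next cur becomes -3; next final value 4
21 against 4: the behavior changed.
verdict: not equivalent; witness: a=3, b=-5


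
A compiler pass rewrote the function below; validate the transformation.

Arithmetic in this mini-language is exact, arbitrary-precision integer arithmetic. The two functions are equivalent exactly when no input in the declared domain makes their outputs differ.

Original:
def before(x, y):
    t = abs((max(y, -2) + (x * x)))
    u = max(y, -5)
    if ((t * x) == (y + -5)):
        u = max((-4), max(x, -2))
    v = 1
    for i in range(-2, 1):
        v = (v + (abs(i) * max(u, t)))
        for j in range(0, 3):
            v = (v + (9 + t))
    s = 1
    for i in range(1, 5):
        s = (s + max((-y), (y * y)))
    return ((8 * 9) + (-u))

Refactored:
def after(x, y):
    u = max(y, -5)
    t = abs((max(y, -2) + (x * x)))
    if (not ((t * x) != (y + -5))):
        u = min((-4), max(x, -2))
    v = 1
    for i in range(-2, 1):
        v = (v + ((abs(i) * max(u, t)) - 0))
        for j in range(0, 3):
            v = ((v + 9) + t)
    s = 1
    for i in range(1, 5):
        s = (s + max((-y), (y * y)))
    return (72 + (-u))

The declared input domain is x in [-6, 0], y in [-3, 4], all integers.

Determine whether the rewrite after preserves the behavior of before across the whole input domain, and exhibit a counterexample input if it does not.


These are not equivalent — on x=-2, y=-1 the outputs split (74 vs 76).
before: t = 3; u = -1; ((t * x) == (y + -5)) -> true; u = -2; v = 1; [i=-2]; v = 7; [j=0]; v = 19; [j=1]; v = 31; [j=2]; v = 43; [i=-1]; v = 46; [j=0]; v = 58; [j=1]; v = 70; [j=2]; v = 82; [i=0]; v = 82; [j=0]; v = 94; [j=1]; v = 106; [j=2]; v = 118; s = 1; [i=1]; s = 2; [i=2]; s = 3; [i=3]; s = 4; [i=4]; s = 5; return 74
after: u = -1; t = 3; (not ((t * x) != (y + -5))) -> true; u = -4; v = 1; [i=-2]; v = 7; [j=0]; v = 19; [j=1]; v = 31; [j=2]; v = 43; [i=-1]; v = 46; [j=0]; v = 58; [j=1]; v = 70; [j=2]; v = 82; [i=0]; v = 82; [j=0]; v = 94; [j=1]; v = 106; [j=2]; v = 118; s = 1; [i=1]; s = 2; [i=2]; s = 3; [i=3]; s = 4; [i=4]; s = 5; return 76
verdict: not equivalent; witness: x=-2, y=-1


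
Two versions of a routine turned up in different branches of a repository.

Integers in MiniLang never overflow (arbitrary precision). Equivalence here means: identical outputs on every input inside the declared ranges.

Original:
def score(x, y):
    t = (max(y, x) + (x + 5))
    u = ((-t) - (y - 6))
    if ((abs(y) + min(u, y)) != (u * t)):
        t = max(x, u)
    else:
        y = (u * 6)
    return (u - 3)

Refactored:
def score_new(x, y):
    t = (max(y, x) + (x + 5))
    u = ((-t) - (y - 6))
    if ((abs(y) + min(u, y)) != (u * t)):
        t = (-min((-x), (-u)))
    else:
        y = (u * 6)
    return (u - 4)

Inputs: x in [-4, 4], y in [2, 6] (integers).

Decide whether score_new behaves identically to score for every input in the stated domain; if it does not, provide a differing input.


Input x=-4, y=2: -2 from score versus -3 from score_new.
verdict: not equivalent; witness: x=-4, y=2


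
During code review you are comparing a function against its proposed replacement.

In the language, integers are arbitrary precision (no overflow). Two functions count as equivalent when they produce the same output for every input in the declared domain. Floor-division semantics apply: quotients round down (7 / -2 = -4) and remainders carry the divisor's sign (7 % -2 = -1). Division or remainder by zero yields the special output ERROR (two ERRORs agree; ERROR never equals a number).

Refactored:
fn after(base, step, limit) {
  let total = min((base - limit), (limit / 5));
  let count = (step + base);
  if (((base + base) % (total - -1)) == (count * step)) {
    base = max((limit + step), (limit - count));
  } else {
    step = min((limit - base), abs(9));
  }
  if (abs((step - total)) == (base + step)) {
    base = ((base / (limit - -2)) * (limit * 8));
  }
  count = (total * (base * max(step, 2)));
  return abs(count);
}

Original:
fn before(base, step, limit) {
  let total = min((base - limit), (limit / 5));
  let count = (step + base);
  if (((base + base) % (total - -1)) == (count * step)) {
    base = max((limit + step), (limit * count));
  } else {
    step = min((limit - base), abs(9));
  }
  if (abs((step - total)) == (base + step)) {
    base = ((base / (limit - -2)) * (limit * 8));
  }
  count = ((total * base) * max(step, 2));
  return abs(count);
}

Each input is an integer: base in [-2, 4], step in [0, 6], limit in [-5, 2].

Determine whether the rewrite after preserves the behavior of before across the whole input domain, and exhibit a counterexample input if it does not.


There is a counterexample at base=-2, step=0, limit=1: 6 on one side, 48 on the other.
before: total becomes -3; next count becomes -2; next (((base + base) % (total - -1)) == (count * step)) evaluates to true; next base becomes 1; next (abs((step - total)) == (base + step)) evaluates to false; next count becomes -6; next final value 6
after: total becomes -3; next count becomes -2; next (((base + base) % (total - -1)) == (count * step)) evaluates to true; next base becomes 3; next (abs((step - total)) == (base + step)) evaluates to true; next base becomes 8; next count becomes -48; next final value 48
verdict: not equivalent; witness: base=-2, step=0, limit=1


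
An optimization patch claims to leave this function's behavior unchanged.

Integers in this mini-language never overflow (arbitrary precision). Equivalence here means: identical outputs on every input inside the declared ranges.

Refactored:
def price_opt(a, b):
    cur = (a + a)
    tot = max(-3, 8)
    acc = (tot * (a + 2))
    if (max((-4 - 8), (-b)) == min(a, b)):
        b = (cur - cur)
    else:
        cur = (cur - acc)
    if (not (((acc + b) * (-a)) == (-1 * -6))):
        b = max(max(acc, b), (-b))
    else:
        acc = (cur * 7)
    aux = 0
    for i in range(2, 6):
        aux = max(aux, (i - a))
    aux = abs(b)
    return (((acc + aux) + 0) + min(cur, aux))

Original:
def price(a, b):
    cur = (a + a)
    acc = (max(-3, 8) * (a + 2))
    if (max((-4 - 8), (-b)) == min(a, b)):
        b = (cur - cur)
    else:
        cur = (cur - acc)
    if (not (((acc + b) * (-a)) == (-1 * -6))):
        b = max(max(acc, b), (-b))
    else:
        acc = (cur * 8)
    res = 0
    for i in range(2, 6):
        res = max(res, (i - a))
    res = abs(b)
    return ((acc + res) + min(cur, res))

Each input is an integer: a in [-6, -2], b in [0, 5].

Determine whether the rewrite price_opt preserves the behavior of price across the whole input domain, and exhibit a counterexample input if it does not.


Input a=-2, b=3: -33 from price versus -29 from price_opt.
verdict: not equivalent; witness: a=-2, b=3


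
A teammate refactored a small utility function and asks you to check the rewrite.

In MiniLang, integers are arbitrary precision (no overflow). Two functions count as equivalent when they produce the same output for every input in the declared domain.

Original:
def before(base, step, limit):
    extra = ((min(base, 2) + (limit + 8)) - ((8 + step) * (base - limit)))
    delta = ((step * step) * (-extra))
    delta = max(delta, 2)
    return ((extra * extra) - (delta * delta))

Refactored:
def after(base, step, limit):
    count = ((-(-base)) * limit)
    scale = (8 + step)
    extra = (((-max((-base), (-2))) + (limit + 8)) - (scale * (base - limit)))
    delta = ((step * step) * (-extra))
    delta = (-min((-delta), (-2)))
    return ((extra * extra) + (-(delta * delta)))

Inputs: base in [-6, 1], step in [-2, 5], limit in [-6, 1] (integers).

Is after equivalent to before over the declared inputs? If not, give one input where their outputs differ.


Reading the diff, among the changes: arithmetic usage differs, statement counts differ, local variable names differ.
As a probe, take base=1, step=5, limit=1: before runs extra becomes 10; next delta becomes -250; next delta becomes 2; next final value 96; after runs count becomes 1; next scale becomes 13; next extra becomes 10; next delta becomes -250; next delta becomes 2; next final value 96; both end at 96.
Checked all 512 inputs in the declared domain: the outputs agree on every one.
verdict: equivalent


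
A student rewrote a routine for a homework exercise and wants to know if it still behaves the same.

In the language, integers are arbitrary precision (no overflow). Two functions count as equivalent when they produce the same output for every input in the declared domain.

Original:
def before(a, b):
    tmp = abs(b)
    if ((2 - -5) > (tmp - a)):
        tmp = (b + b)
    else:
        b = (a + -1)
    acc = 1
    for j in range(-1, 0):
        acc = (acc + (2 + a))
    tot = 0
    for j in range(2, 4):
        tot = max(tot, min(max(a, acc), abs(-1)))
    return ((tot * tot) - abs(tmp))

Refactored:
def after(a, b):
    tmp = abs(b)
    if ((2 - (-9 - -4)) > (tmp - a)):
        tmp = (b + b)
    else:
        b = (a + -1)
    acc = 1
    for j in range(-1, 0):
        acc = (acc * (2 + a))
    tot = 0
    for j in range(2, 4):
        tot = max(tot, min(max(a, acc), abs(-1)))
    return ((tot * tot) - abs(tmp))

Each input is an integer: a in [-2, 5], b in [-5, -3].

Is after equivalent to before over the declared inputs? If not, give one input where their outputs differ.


Run the pair on a=-2, b=-5.
before: tmp = 5; ((2 - -5) > (tmp - a)) -> false; b = -3; acc = 1; [j=-1]; acc = 1; tot = 0; [j=2]; tot = 1; [j=3]; tot = 1; return -4
after: tmp = 5; ((2 - (-9 - -4)) > (tmp - a)) -> false; b = -3; acc = 1; [j=-1]; acc = 0; tot = 0; [j=2]; tot = 0; [j=3]; tot = 0; return -5
-4 and -5 differ, so these are not the same function on this domain.
verdict: not equivalent; witness: a=-2, b=-5


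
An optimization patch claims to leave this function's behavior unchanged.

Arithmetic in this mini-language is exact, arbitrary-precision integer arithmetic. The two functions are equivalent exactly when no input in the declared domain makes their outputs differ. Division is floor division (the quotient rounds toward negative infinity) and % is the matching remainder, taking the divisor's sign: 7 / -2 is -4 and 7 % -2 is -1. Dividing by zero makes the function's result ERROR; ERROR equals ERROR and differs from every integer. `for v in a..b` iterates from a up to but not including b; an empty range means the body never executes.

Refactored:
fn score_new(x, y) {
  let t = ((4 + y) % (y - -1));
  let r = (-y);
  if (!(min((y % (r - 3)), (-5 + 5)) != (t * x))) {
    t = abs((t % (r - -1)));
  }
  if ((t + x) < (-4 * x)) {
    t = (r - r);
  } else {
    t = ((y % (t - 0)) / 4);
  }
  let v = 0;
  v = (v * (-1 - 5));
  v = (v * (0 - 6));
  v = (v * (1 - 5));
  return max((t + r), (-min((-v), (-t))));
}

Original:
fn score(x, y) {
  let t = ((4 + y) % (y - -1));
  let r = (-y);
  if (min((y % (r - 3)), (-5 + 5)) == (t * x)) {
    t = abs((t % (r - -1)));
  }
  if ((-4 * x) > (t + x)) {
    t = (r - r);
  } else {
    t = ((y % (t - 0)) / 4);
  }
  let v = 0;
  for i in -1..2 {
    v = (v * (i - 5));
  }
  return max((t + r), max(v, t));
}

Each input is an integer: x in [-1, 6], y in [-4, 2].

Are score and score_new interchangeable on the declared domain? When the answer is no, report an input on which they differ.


Equivalent. The edit looks behavioral (`5` became `6`), but over these ranges it never changes the outcome.
Across all 56 domain points the two functions coincide.
Spot check at x=-1, y=-4 — score: t becomes 0; next r becomes 4; next (min((y % (r - 3)), (-5 + 5)) == (t * x)) evaluates to true; next t becomes 0; next ((-4 * x) > (t + x)) evaluates to true; next t becomes 0; next v becomes 0; next at i=-1:; next v becomes 0; next at i=0:; next v becomes 0; next at i=1:; next v becomes 0; next final value 4. score_new: t becomes 0; next r becomes 4; next (!(min((y % (r - 3)), (-5 + 5)) != (t * x))) evaluates to true; next t becomes 0; next ((t + x) < (-4 * x)) evaluates to true; next t becomes 0; next v becomes 0; next v becomes 0; next v becomes 0; next v becomes 0; next final value 4. Both give 4.
verdict: equivalent


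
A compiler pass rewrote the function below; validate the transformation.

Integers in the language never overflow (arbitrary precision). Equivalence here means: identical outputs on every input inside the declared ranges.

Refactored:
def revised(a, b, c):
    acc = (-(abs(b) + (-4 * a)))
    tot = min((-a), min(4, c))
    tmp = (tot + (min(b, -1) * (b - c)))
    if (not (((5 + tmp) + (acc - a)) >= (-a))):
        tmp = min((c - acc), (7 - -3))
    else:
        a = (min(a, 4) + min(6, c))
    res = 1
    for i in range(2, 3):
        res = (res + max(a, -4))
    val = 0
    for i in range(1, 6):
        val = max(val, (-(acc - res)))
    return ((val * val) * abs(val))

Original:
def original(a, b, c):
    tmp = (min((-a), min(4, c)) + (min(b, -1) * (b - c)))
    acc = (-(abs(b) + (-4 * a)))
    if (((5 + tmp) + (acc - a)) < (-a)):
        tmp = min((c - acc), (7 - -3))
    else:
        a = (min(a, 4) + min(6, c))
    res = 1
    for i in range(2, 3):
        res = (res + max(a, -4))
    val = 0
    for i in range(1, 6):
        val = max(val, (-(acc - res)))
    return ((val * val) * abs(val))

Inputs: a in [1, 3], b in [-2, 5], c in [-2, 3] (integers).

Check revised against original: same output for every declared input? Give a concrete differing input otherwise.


Comparing the listings, the differences include: comparison usage differs, and statement counts differ, and local variable names differ, and boolean connective usage differs.
One worked example (a=3, b=0, c=1) — original: tmp=-2, then acc=12, then (((5 + tmp) + (acc - a)) < (-a)) is false, then a=4, then res=1, then (i=2), then res=5, then val=0, then (i=1), then val=0, then (i=2), then val=0, then (i=3), then val=0, then (i=4), then val=0, then (i=5), then val=0, then returns 0; revised: acc=12, then tot=-3, then tmp=-2, then (not (((5 + tmp) + (acc - a)) >= (-a))) is false, then a=4, then res=1, then (i=2), then res=5, then val=0, then (i=1), then val=0, then (i=2), then val=0, then (i=3), then val=0, then (i=4), then val=0, then (i=5), then val=0, then returns 0; agreement on 0.
Across all 144 domain points the two functions coincide.
verdict: equivalent


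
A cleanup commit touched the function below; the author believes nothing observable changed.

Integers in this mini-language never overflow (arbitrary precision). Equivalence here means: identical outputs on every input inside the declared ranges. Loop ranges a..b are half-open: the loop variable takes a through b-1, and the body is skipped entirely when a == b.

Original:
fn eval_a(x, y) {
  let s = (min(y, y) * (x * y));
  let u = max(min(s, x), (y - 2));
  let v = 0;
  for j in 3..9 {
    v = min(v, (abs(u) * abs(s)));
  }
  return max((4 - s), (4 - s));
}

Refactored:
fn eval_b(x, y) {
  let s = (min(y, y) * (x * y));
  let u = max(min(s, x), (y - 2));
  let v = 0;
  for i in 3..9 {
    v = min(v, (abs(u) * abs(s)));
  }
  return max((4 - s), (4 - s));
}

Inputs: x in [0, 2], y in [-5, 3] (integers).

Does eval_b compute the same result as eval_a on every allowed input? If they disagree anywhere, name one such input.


Equivalent — the differences include local variable names differ, yet no declared input distinguishes the two.
One worked example (x=2, y=2) — eval_a: s becomes 8; next u becomes 2; next v becomes 0; next at j=3:; next v becomes 0; next at j=4:; next v becomes 0; next at j=5:; next v becomes 0; next at j=6:; next v becomes 0; next at j=7:; next v becomes 0; next at j=8:; next v becomes 0; next final value -4; eval_b: s becomes 8; next u becomes 2; next v becomes 0; next at i=3:; next v becomes 0; next at i=4:; next v becomes 0; next at i=5:; next v becomes 0; next at i=6:; next v becomes 0; next at i=7:; next v becomes 0; next at i=8:; next v becomes 0; next final value -4; agreement on -4.
Sweeping the whole domain (27 inputs) finds no disagreement.
verdict: equivalent


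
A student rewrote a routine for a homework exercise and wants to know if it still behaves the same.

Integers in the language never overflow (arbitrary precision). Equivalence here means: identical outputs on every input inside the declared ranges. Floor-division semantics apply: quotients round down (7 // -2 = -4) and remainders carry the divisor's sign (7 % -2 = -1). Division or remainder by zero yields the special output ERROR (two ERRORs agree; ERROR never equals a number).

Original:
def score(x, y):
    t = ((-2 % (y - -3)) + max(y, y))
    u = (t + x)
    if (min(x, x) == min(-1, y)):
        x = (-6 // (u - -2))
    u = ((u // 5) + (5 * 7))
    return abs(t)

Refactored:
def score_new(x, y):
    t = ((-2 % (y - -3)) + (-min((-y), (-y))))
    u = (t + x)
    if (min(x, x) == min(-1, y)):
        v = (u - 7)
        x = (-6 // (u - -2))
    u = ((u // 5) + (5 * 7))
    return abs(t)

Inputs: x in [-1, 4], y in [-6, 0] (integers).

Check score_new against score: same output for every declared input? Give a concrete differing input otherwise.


Side by side, the visible changes include: arithmetic usage differs; also constant usage differs; also statement counts differ; also min/max/abs usage differs; also local variable names differ.
As a probe, take x=4, y=0: score runs t := 1 | u := 5 | (min(x, x) == min(-1, y)): false | u := 36 | result 1; score_new runs t := 1 | u := 5 | (min(x, x) == min(-1, y)): false | u := 36 | result 1; both end at 1.
Checked all 42 inputs in the declared domain: the outputs agree on every one.
verdict: equivalent


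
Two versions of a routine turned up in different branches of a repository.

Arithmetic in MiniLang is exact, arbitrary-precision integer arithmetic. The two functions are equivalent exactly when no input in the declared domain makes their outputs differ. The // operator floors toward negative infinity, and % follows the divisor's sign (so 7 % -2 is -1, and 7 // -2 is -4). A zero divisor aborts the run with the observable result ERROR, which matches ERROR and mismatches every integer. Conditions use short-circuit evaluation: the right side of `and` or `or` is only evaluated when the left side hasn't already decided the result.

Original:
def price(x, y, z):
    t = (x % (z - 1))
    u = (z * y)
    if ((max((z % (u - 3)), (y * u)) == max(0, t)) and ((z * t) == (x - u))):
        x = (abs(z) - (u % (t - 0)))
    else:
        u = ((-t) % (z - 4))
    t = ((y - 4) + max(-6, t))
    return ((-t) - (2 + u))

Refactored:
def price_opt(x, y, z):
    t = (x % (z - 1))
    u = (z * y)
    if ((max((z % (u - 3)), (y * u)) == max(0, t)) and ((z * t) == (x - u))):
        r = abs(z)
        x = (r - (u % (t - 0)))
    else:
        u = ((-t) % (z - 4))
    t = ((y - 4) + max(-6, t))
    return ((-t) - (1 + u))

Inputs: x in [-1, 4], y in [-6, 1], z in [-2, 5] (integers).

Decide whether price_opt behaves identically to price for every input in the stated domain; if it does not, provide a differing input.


Try x=-1, y=-6, z=-2.
price: t=-1, then u=12, then ((max((z % (u - 3)), (y * u)) == max(0, t)) and ((z * t) == (x - u))) is false, then u=-5, then t=-11, then returns 14
price_opt: t=-1, then u=12, then ((max((z % (u - 3)), (y * u)) == max(0, t)) and ((z * t) == (x - u))) is false, then u=-5, then t=-11, then returns 15
14 and 15 differ, so these are not the same function on this domain.
verdict: not equivalent; witness: x=-1, y=-6, z=-2


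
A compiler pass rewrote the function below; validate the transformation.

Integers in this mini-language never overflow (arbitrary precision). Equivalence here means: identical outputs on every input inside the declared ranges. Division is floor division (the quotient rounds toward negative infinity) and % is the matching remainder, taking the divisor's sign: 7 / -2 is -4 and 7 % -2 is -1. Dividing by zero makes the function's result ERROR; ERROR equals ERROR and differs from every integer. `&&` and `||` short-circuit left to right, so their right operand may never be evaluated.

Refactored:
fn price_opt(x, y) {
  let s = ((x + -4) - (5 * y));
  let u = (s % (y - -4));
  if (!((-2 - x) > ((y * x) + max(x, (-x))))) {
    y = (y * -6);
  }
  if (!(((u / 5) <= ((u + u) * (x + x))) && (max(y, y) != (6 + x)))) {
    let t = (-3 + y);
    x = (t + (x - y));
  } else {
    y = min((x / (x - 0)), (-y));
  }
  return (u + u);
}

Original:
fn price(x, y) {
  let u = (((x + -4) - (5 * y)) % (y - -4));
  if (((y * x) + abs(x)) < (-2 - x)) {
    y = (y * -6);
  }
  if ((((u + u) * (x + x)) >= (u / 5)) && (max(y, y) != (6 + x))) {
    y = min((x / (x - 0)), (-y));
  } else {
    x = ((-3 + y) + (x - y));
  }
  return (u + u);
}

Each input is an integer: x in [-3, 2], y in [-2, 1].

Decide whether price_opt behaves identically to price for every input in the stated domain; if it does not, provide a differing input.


Input x=0, y=-1: ERROR from price versus 2 from price_opt.
verdict: not equivalent; witness: x=0, y=-1


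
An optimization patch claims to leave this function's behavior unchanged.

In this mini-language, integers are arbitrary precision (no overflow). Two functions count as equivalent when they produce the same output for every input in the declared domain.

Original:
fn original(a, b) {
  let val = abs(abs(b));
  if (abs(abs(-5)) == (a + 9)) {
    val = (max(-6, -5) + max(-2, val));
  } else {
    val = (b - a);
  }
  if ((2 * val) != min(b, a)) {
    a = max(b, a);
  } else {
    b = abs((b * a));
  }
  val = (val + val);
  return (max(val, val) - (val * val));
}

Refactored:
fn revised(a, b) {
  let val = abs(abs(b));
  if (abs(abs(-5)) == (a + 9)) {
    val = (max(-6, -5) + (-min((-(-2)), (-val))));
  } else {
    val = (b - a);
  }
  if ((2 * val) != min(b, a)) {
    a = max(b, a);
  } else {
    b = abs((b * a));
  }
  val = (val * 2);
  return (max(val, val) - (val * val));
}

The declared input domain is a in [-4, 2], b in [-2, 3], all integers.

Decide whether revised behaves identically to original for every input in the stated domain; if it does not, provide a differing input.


Differences: constant usage differs, and arithmetic usage differs, and min/max/abs usage differs — yet all 42 inputs agree.
verdict: equivalent


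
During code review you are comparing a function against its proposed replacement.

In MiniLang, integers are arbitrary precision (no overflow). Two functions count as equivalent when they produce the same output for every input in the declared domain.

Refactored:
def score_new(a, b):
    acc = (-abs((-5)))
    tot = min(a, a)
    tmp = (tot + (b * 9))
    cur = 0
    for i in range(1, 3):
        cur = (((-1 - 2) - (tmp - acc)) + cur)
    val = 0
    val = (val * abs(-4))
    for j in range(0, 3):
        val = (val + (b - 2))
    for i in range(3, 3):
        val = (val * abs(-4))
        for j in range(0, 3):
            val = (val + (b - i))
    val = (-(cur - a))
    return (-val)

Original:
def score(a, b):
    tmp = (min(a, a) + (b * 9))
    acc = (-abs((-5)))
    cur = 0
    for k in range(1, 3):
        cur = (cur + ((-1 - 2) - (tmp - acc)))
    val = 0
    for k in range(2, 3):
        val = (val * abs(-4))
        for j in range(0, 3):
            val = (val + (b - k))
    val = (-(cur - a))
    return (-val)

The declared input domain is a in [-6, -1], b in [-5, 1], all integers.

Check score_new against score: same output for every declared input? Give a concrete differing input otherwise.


This is a faithful refactor — loop structure differs, plus constant usage differs, plus statement counts differ, plus min/max/abs usage differs, plus local variable names differ, plus arithmetic usage differs, but the computed results match everywhere.
As a probe, take a=-1, b=-1: score runs tmp := -10 | acc := -5 | cur := 0 | iter k=1: | cur := 2 | iter k=2: | cur := 4 | val := 0 | iter k=2: | val := 0 | iter j=0: | val := -3 | iter j=1: | val := -6 | iter j=2: | val := -9 | val := -5 | result 5; score_new runs acc := -5 | tot := -1 | tmp := -10 | cur := 0 | iter i=1: | cur := 2 | iter i=2: | cur := 4 | val := 0 | val := 0 | iter j=0: | val := -3 | iter j=1: | val := -6 | iter j=2: | val := -9 | loop over i: empty range | val := -5 | result 5; both end at 5.
Checked all 42 inputs in the declared domain: the outputs agree on every one.
verdict: equivalent


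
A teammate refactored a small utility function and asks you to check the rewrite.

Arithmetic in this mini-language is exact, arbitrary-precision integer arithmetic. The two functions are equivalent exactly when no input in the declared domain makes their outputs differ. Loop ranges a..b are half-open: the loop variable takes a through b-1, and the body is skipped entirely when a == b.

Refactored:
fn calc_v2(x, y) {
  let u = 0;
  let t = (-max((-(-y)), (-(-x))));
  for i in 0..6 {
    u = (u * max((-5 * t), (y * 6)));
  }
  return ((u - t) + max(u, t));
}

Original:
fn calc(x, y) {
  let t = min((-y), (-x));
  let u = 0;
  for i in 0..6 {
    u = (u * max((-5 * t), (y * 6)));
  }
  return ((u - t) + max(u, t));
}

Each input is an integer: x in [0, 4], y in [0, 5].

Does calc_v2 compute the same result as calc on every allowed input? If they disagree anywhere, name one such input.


Reading the diff, among the changes: min/max/abs usage differs.
Spot check at x=3, y=3 — calc: t = -3; u = 0; [i=0]; u = 0; [i=1]; u = 0; [i=2]; u = 0; [i=3]; u = 0; [i=4]; u = 0; [i=5]; u = 0; return 3. calc_v2: u = 0; t = -3; [i=0]; u = 0; [i=1]; u = 0; [i=2]; u = 0; [i=3]; u = 0; [i=4]; u = 0; [i=5]; u = 0; return 3. Both give 3.
Across all 30 domain points the two functions coincide.
verdict: equivalent


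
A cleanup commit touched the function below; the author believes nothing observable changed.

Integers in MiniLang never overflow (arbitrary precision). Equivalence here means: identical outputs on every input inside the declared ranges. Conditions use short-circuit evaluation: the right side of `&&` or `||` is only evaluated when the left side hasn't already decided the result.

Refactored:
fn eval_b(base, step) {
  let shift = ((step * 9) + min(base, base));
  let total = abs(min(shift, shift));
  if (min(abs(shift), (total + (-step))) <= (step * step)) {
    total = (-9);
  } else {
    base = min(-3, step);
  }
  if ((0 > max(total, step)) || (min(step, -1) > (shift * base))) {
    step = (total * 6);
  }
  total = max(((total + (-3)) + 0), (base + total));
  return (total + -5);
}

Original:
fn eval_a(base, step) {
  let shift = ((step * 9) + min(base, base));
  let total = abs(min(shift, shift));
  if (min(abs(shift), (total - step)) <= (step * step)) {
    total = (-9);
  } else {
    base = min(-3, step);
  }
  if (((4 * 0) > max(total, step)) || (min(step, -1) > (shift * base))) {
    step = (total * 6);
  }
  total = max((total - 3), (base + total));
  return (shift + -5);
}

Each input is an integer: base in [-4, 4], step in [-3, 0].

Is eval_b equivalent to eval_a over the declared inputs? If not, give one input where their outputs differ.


There is a counterexample at base=-4, step=-3: -36 on one side, 23 on the other.
eval_a: shift becomes -31; next total becomes 31; next (min(abs(shift), (total - step)) <= (step * step)) evaluates to false; next base becomes -3; next (((4 * 0) > max(total, step)) || (min(step, -1) > (shift * base))) evaluates to false; next total becomes 28; next final value -36
eval_b: shift becomes -31; next total becomes 31; next (min(abs(shift), (total + (-step))) <= (step * step)) evaluates to false; next base becomes -3; next ((0 > max(total, step)) || (min(step, -1) > (shift * base))) evaluates to false; next total becomes 28; next final value 23
verdict: not equivalent; witness: base=-4, step=-3


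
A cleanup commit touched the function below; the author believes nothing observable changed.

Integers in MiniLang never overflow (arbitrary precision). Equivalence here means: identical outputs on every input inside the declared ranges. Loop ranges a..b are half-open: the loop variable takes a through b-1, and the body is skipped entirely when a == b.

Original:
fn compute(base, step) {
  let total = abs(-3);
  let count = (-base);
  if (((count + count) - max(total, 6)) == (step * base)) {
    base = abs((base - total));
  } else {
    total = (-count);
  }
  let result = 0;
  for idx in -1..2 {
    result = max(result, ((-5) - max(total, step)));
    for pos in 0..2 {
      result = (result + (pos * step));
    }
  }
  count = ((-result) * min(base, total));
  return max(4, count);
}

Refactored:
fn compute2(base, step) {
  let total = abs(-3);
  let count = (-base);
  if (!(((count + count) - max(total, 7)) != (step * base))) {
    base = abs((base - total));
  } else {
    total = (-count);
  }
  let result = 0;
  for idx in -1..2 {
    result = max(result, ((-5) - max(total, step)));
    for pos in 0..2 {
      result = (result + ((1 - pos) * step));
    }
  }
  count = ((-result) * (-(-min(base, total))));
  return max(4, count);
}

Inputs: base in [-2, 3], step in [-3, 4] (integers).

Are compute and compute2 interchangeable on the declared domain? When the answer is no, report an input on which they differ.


Not equivalent: base=-2, step=1 separates them (4 vs 6).
compute: total becomes 3; next count becomes 2; next (((count + count) - max(total, 6)) == (step * base)) evaluates to true; next base becomes 5; next result becomes 0; next at idx=-1:; next result becomes 0; next at pos=0:; next result becomes 0; next at pos=1:; next result becomes 1; next at idx=0:; next result becomes 1; next at pos=0:; next result becomes 1; next at pos=1:; next result becomes 2; next at idx=1:; next result becomes 2; next at pos=0:; next result becomes 2; next at pos=1:; next result becomes 3; next count becomes -9; next final value 4
compute2: total becomes 3; next count becomes 2; next (!(((count + count) - max(total, 7)) != (step * base))) evaluates to false; next total becomes -2; next result becomes 0; next at idx=-1:; next result becomes 0; next at pos=0:; next result becomes 1; next at pos=1:; next result becomes 1; next at idx=0:; next result becomes 1; next at pos=0:; next result becomes 2; next at pos=1:; next result becomes 2; next at idx=1:; next result becomes 2; next at pos=0:; next result becomes 3; next at pos=1:; next result becomes 3; next count becomes 6; next final value 6
verdict: not equivalent; witness: base=-2, step=1


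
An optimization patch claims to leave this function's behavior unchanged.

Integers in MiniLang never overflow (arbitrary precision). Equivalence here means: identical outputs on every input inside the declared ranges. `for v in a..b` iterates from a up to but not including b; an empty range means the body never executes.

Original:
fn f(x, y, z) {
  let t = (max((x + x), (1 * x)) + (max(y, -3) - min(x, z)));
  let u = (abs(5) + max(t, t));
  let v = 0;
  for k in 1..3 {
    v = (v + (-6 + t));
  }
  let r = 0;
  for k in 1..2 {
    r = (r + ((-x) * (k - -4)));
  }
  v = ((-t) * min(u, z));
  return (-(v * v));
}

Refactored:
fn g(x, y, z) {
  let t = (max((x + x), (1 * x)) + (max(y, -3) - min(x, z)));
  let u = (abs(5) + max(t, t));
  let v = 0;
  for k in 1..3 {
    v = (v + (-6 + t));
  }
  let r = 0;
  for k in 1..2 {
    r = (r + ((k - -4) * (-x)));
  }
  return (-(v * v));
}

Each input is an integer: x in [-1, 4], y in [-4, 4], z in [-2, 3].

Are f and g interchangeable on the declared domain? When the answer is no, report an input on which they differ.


Take x=-1, y=-4, z=-2.
f: t becomes -2; next u becomes 3; next v becomes 0; next at k=1:; next v becomes -8; next at k=2:; next v becomes -16; next r becomes 0; next at k=1:; next r becomes 5; next v becomes -4; next final value -16
g: t becomes -2; next u becomes 3; next v becomes 0; next at k=1:; next v becomes -8; next at k=2:; next v becomes -16; next r becomes 0; next at k=1:; next r becomes 5; next final value -256
-16 against -256: the behavior changed.
verdict: not equivalent; witness: x=-1, y=-4, z=-2


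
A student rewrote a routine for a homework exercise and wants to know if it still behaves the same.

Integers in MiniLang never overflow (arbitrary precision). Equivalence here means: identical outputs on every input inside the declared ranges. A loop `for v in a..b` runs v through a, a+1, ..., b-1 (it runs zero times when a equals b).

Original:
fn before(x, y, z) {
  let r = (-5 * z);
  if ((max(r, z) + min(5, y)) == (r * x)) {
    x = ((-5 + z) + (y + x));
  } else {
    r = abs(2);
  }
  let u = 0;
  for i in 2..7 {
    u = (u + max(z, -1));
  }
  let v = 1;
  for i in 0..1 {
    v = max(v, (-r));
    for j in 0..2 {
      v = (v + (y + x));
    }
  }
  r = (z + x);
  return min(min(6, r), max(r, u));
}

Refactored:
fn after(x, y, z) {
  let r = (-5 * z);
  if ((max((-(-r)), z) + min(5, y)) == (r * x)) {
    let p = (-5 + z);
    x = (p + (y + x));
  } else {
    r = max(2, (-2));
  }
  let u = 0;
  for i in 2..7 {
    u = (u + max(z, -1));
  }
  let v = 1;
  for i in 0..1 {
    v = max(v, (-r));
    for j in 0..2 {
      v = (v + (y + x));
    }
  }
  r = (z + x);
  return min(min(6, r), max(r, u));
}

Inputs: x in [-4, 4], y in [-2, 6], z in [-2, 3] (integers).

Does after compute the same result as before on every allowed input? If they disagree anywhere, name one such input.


This is a faithful refactor — min/max/abs usage differs; also local variable names differ; also constant usage differs; also statement counts differ, but the computed results match everywhere.
Tracing x=1, y=5, z=1: before: r becomes -5; next ((max(r, z) + min(5, y)) == (r * x)) evaluates to false; next r becomes 2; next u becomes 0; next at i=2:; next u becomes 1; next at i=3:; next u becomes 2; next at i=4:; next u becomes 3; next at i=5:; next u becomes 4; next at i=6:; next u becomes 5; next v becomes 1; next at i=0:; next v becomes 1; next at j=0:; next v becomes 7; next at j=1:; next v becomes 13; next r becomes 2; next final value 2 | after: r becomes -5; next ((max((-(-r)), z) + min(5, y)) == (r * x)) evaluates to false; next r becomes 2; next u becomes 0; next at i=2:; next u becomes 1; next at i=3:; next u becomes 2; next at i=4:; next u becomes 3; next at i=5:; next u becomes 4; next at i=6:; next u becomes 5; next v becomes 1; next at i=0:; next v becomes 1; next at j=0:; next v becomes 7; next at j=1:; next v becomes 13; next r becomes 2; next final value 2 — matching result 2.
An exhaustive pass over the 486 declared inputs shows identical outputs.
verdict: equivalent
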